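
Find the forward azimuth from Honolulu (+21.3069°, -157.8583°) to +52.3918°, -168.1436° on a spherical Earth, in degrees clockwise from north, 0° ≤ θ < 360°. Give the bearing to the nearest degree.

348°

Δλ = -168.1436 − -157.8583 = -10.2853°.
θ = atan2( sin Δλ · cos φ₂ , cos φ₁ · sin φ₂ − sin φ₁ · cos φ₂ · cos Δλ )
  = atan2(-0.10896, 0.51987) = -11.837° → normalised to [0°, 360°): 348.163°.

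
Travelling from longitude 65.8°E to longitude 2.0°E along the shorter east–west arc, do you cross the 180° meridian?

Signed shortest Δλ = ((2.0 − 65.8 + 180) mod 360) − 180 = -63.8°.
Going west by 63.8° from +65.8° reaches +2.0° without touching 180°.

No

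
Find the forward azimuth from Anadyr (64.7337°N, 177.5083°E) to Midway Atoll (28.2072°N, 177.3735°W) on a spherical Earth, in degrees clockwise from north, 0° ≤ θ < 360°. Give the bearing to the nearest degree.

Δλ = -177.3735 − 177.5083 = -354.8818°; wrapped into (−180°, 180°]: 5.1182°.
θ = atan2( sin Δλ · cos φ₂ , cos φ₁ · sin φ₂ − sin φ₁ · cos φ₂ · cos Δλ )
  = atan2(0.07862, -0.59202) = 172.436° → normalised to [0°, 360°): 172.436°.

172°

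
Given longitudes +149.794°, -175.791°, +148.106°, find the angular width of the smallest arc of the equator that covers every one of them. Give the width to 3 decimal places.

36.103°

Sort the longitudes: -175.791°, +148.106°, +149.794°.
Eastward gaps between consecutive values (wrapping around): 323.897°, 1.688°, 34.415°.
Largest gap = 323.897° ⇒ minimal covering band is its complement: 360° − 323.897° = 36.103°.
Band runs from +148.106° eastward to -175.791°, crossing the antimeridian.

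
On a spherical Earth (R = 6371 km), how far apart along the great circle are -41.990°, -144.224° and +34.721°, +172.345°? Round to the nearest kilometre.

Δλ = 172.345 − -144.224 = 316.569°; wrapped into (−180°, 180°]: -43.431°.
Δφ = 34.721 − -41.990 = 76.711°.
a = sin²(Δφ/2) + cos φ₁ · cos φ₂ · sin²(Δλ/2) = 0.468702.
c = 2·atan2(√a, √(1−a)) = 1.50816 rad → d = 6371·c ≈ 9608.48 km.

9608 km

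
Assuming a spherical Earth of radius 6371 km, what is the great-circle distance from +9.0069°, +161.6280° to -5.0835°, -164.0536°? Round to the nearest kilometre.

4114 km

Δλ = -164.0536 − 161.6280 = -325.6816°; wrapped into (−180°, 180°]: 34.3184°.
Δφ = -5.0835 − 9.0069 = -14.0904°.
a = sin²(Δφ/2) + cos φ₁ · cos φ₂ · sin²(Δλ/2) = 0.100674.
c = 2·atan2(√a, √(1−a)) = 0.64574 rad → d = 6371·c ≈ 4114.03 km.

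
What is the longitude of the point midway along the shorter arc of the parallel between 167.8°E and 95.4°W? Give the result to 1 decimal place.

Signed shortest Δλ from +167.8° to -95.4° is +96.8°.
Midpoint longitude = +167.8° + (+96.8°)/2 = +167.8° + 48.4° = +216.2°.
Normalise into (−180°, 180°]: -143.8°.
(The naïve average (+167.8 + -95.4)/2 = 36.2° is on the wrong side of the globe.)

143.8°W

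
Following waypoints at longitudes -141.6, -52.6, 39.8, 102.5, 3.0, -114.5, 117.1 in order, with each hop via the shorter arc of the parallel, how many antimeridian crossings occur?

1

Leg 1: -141.6° → -52.6°, shortest Δλ = 89.0° (east) — does not cross 180°.
Leg 2: -52.6° → +39.8°, shortest Δλ = 92.4° (east) — does not cross 180°.
Leg 3: +39.8° → +102.5°, shortest Δλ = 62.7° (east) — does not cross 180°.
Leg 4: +102.5° → +3.0°, shortest Δλ = -99.5° (west) — does not cross 180°.
Leg 5: +3.0° → -114.5°, shortest Δλ = -117.5° (west) — does not cross 180°.
Leg 6: -114.5° → +117.1°, shortest Δλ = -128.4° (west) — crosses 180°.
Total crossings: 1.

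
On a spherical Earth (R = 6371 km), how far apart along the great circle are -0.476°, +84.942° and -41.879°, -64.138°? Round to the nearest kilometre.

Δλ = -64.138 − 84.942 = -149.080°.
Δφ = -41.879 − -0.476 = -41.403°.
a = sin²(Δφ/2) + cos φ₁ · cos φ₂ · sin²(Δλ/2) = 0.816588.
c = 2·atan2(√a, √(1−a)) = 2.25645 rad → d = 6371·c ≈ 14375.82 km.

14376 km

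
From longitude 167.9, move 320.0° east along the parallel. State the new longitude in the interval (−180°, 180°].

Start at +167.9°; shift +320.0° → +487.9°.
+487.9° lies outside (−180°, 180°]; subtract 360° → +127.9°.

+127.9°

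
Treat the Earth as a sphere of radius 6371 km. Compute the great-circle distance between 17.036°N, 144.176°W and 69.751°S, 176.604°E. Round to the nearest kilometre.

10125 km

Δλ = 176.604 − -144.176 = 320.780°; wrapped into (−180°, 180°]: -39.220°.
Δφ = -69.751 − 17.036 = -86.787°.
a = sin²(Δφ/2) + cos φ₁ · cos φ₂ · sin²(Δλ/2) = 0.509250.
c = 2·atan2(√a, √(1−a)) = 1.58930 rad → d = 6371·c ≈ 10125.41 km.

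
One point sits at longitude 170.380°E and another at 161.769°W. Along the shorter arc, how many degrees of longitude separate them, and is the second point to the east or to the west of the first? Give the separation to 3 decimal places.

Raw difference: -161.769 − 170.380 = -332.149°.
Normalise into (−180°, 180°]: -332.149° + 360° = 27.851°.
Positive ⇒ the second point lies to the east; separation 27.851°.

27.851° east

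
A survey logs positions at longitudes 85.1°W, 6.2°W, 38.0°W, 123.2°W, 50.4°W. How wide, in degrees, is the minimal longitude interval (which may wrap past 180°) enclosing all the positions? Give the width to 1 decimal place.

Sort the longitudes: -123.2°, -85.1°, -50.4°, -38.0°, -6.2°.
Eastward gaps between consecutive values (wrapping around): 38.1°, 34.7°, 12.4°, 31.8°, 243.0°.
Largest gap = 243.0° ⇒ minimal covering band is its complement: 360° − 243.0° = 117.0°.
Band runs from -123.2° eastward to -6.2°.

117.0°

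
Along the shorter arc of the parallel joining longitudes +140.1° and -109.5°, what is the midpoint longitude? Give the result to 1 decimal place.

Signed shortest Δλ from +140.1° to -109.5° is +110.4°.
Midpoint longitude = +140.1° + (+110.4°)/2 = +140.1° + 55.2° = +195.3°.
Normalise into (−180°, 180°]: -164.7°.
(The naïve average (+140.1 + -109.5)/2 = 15.3° is on the wrong side of the globe.)

-164.7°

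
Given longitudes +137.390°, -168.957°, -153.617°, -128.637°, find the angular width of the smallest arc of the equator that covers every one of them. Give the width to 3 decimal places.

Sort the longitudes: -168.957°, -153.617°, -128.637°, +137.390°.
Eastward gaps between consecutive values (wrapping around): 15.340°, 24.980°, 266.027°, 53.653°.
Largest gap = 266.027° ⇒ minimal covering band is its complement: 360° − 266.027° = 93.973°.
Band runs from +137.390° eastward to -128.637°, crossing the antimeridian.

93.973°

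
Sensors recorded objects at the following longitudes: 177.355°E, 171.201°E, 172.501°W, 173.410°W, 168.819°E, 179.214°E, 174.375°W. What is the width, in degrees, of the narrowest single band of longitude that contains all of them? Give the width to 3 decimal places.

18.680°

Sort the longitudes: -174.375°, -173.410°, -172.501°, +168.819°, +171.201°, +177.355°, +179.214°.
Eastward gaps between consecutive values (wrapping around): 0.965°, 0.909°, 341.320°, 2.382°, 6.154°, 1.859°, 6.411°.
Largest gap = 341.320° ⇒ minimal covering band is its complement: 360° − 341.320° = 18.680°.
Band runs from +168.819° eastward to -172.501°, crossing the antimeridian.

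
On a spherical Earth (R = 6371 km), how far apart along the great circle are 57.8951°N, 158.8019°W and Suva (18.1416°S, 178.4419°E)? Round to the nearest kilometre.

Δλ = 178.4419 − -158.8019 = 337.2438°; wrapped into (−180°, 180°]: -22.7562°.
Δφ = -18.1416 − 57.8951 = -76.0367°.
a = sin²(Δφ/2) + cos φ₁ · cos φ₂ · sin²(Δλ/2) = 0.399007.
c = 2·atan2(√a, √(1−a)) = 1.36741 rad → d = 6371·c ≈ 8711.77 km.

8712 km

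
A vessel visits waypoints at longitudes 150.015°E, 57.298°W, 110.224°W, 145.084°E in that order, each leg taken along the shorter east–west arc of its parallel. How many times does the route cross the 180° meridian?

Leg 1: +150.015° → -57.298°, shortest Δλ = 152.687° (east) — crosses 180°.
Leg 2: -57.298° → -110.224°, shortest Δλ = -52.926° (west) — does not cross 180°.
Leg 3: -110.224° → +145.084°, shortest Δλ = -104.692° (west) — crosses 180°.
Total crossings: 2.

2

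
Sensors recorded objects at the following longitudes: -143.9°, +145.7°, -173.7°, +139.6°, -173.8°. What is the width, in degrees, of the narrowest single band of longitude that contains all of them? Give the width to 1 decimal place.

76.5°

Sort the longitudes: -173.8°, -173.7°, -143.9°, +139.6°, +145.7°.
Eastward gaps between consecutive values (wrapping around): 0.1°, 29.8°, 283.5°, 6.1°, 40.5°.
Largest gap = 283.5° ⇒ minimal covering band is its complement: 360° − 283.5° = 76.5°.
Band runs from +139.6° eastward to -143.9°, crossing the antimeridian.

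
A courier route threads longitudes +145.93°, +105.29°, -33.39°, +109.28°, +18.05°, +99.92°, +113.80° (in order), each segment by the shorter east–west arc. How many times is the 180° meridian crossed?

Leg 1: +145.93° → +105.29°, shortest Δλ = -40.64° (west) — does not cross 180°.
Leg 2: +105.29° → -33.39°, shortest Δλ = -138.68° (west) — does not cross 180°.
Leg 3: -33.39° → +109.28°, shortest Δλ = 142.67° (east) — does not cross 180°.
Leg 4: +109.28° → +18.05°, shortest Δλ = -91.23° (west) — does not cross 180°.
Leg 5: +18.05° → +99.92°, shortest Δλ = 81.87° (east) — does not cross 180°.
Leg 6: +99.92° → +113.80°, shortest Δλ = 13.88° (east) — does not cross 180°.
Total crossings: 0.

0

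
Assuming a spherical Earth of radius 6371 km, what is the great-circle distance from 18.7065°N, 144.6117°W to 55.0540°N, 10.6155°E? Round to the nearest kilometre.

11484 km

Δλ = 10.6155 − -144.6117 = 155.2272°.
Δφ = 55.0540 − 18.7065 = 36.3475°.
a = sin²(Δφ/2) + cos φ₁ · cos φ₂ · sin²(Δλ/2) = 0.614863.
c = 2·atan2(√a, √(1−a)) = 1.80259 rad → d = 6371·c ≈ 11484.32 km.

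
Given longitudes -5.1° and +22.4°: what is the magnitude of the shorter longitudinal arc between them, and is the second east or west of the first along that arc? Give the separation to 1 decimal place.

27.5° east

Raw difference: 22.4 − -5.1 = 27.5°.
Normalise into (−180°, 180°]: 27.5° stays 27.5°.
Positive ⇒ the second point lies to the east; separation 27.5°.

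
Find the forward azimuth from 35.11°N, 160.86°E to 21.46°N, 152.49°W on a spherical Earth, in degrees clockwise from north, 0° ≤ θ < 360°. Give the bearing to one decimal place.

95.8°

Δλ = -152.49 − 160.86 = -313.35°; wrapped into (−180°, 180°]: 46.65°.
θ = atan2( sin Δλ · cos φ₂ , cos φ₁ · sin φ₂ − sin φ₁ · cos φ₂ · cos Δλ )
  = atan2(0.67676, -0.06816) = 95.751° → normalised to [0°, 360°): 95.751°.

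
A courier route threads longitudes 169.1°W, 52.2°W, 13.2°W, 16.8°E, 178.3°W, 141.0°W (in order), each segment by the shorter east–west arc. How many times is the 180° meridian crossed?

Leg 1: -169.1° → -52.2°, shortest Δλ = 116.9° (east) — does not cross 180°.
Leg 2: -52.2° → -13.2°, shortest Δλ = 39.0° (east) — does not cross 180°.
Leg 3: -13.2° → +16.8°, shortest Δλ = 30.0° (east) — does not cross 180°.
Leg 4: +16.8° → -178.3°, shortest Δλ = 164.9° (east) — crosses 180°.
Leg 5: -178.3° → -141.0°, shortest Δλ = 37.3° (east) — does not cross 180°.
Total crossings: 1.

1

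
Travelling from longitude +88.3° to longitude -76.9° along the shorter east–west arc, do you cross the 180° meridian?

No

Signed shortest Δλ = ((-76.9 − 88.3 + 180) mod 360) − 180 = -165.2°.
Going west by 165.2° from +88.3° reaches -76.9° without touching 180°.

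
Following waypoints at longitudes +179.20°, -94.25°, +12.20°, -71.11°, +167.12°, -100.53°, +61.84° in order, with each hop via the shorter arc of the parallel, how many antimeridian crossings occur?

Leg 1: +179.20° → -94.25°, shortest Δλ = 86.55° (east) — crosses 180°.
Leg 2: -94.25° → +12.20°, shortest Δλ = 106.45° (east) — does not cross 180°.
Leg 3: +12.20° → -71.11°, shortest Δλ = -83.31° (west) — does not cross 180°.
Leg 4: -71.11° → +167.12°, shortest Δλ = -121.77° (west) — crosses 180°.
Leg 5: +167.12° → -100.53°, shortest Δλ = 92.35° (east) — crosses 180°.
Leg 6: -100.53° → +61.84°, shortest Δλ = 162.37° (east) — does not cross 180°.
Total crossings: 3.

3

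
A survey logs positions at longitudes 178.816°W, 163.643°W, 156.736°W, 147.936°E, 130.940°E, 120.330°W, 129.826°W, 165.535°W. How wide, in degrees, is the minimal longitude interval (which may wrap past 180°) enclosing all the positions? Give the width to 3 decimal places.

Sort the longitudes: -178.816°, -165.535°, -163.643°, -156.736°, -129.826°, -120.330°, +130.940°, +147.936°.
Eastward gaps between consecutive values (wrapping around): 13.281°, 1.892°, 6.907°, 26.910°, 9.496°, 251.270°, 16.996°, 33.248°.
Largest gap = 251.270° ⇒ minimal covering band is its complement: 360° − 251.270° = 108.730°.
Band runs from +130.940° eastward to -120.330°, crossing the antimeridian.

108.730°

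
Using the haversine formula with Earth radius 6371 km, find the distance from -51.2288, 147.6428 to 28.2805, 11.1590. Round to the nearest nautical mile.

8423 nmi

Δλ = 11.1590 − 147.6428 = -136.4838°.
Δφ = 28.2805 − -51.2288 = 79.5093°.
a = sin²(Δφ/2) + cos φ₁ · cos φ₂ · sin²(Δλ/2) = 0.884651.
c = 2·atan2(√a, √(1−a)) = 2.44855 rad → d = 6371·c ≈ 15599.68 km ≈ 8423.16 nmi.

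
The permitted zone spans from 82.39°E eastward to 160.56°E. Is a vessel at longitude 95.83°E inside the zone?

Band width going east from +82.39° to +160.56°: ((160.56 − 82.39) mod 360) = 78.17°.
Offset of +95.83° east of the west edge: ((95.83 − 82.39) mod 360) = 13.44°.
13.44° ≤ 78.17° ⇒ inside.

Yes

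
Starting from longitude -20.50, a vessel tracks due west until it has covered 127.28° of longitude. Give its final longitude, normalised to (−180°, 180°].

Start at -20.50°; shift −127.28° → -147.78°.
-147.78° already lies in (−180°, 180°].

-147.78°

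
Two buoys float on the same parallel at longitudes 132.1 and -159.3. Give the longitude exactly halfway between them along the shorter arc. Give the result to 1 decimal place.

Signed shortest Δλ from +132.1° to -159.3° is +68.6°.
Midpoint longitude = +132.1° + (+68.6°)/2 = +132.1° + 34.3° = +166.4°.
(The naïve average (+132.1 + -159.3)/2 = -13.6° is on the wrong side of the globe.)

+166.4°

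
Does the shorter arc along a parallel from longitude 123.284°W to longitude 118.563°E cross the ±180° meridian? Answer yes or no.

Naïve |118.563 − -123.284| = 241.847° > 180°, so the shorter arc goes the other way round — across 180°.
Signed shortest Δλ = ((118.563 − -123.284 + 180) mod 360) − 180 = -118.153°.
Going west by 118.153° from -123.284° passes through 180° before reaching +118.563°.

Yes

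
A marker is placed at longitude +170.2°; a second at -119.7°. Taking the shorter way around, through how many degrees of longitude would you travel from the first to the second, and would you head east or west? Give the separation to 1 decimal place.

Raw difference: -119.7 − 170.2 = -289.9°.
Normalise into (−180°, 180°]: -289.9° + 360° = 70.1°.
Positive ⇒ the second point lies to the east; separation 70.1°.

70.1° east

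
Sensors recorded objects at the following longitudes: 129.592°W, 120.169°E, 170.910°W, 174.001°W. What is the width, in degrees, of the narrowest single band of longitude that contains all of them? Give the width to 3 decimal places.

Sort the longitudes: -174.001°, -170.910°, -129.592°, +120.169°.
Eastward gaps between consecutive values (wrapping around): 3.091°, 41.318°, 249.761°, 65.830°.
Largest gap = 249.761° ⇒ minimal covering band is its complement: 360° − 249.761° = 110.239°.
Band runs from +120.169° eastward to -129.592°, crossing the antimeridian.

110.239°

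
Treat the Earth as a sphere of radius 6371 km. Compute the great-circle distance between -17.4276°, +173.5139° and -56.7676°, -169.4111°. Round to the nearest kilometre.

4601 km

Δλ = -169.4111 − 173.5139 = -342.9250°; wrapped into (−180°, 180°]: 17.0750°.
Δφ = -56.7676 − -17.4276 = -39.3400°.
a = sin²(Δφ/2) + cos φ₁ · cos φ₂ · sin²(Δλ/2) = 0.124825.
c = 2·atan2(√a, √(1−a)) = 0.72221 rad → d = 6371·c ≈ 4601.17 km.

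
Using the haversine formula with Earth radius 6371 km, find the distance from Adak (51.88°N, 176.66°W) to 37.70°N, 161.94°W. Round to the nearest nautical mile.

Δλ = -161.94 − -176.66 = 14.72°.
Δφ = 37.70 − 51.88 = -14.18°.
a = sin²(Δφ/2) + cos φ₁ · cos φ₂ · sin²(Δλ/2) = 0.023250.
c = 2·atan2(√a, √(1−a)) = 0.30615 rad → d = 6371·c ≈ 1950.50 km ≈ 1053.18 nmi.

1053 nmi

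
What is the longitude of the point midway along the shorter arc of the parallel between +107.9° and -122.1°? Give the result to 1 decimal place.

+172.9°

Signed shortest Δλ from +107.9° to -122.1° is +130.0°.
Midpoint longitude = +107.9° + (+130.0°)/2 = +107.9° + 65.0° = +172.9°.
(The naïve average (+107.9 + -122.1)/2 = -7.1° is on the wrong side of the globe.)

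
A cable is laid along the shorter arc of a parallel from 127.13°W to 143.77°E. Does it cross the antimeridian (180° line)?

Yes

Naïve |143.77 − -127.13| = 270.9° > 180°, so the shorter arc goes the other way round — across 180°.
Signed shortest Δλ = ((143.77 − -127.13 + 180) mod 360) − 180 = -89.1°.
Going west by 89.1° from -127.13° passes through 180° before reaching +143.77°.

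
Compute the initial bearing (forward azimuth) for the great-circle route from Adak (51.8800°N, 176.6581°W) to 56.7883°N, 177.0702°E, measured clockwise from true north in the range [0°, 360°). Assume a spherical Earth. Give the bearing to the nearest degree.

326°

Δλ = 177.0702 − -176.6581 = 353.7283°; wrapped into (−180°, 180°]: -6.2717°.
θ = atan2( sin Δλ · cos φ₂ , cos φ₁ · sin φ₂ − sin φ₁ · cos φ₂ · cos Δλ )
  = atan2(-0.05984, 0.08814) = -34.172° → normalised to [0°, 360°): 325.828°.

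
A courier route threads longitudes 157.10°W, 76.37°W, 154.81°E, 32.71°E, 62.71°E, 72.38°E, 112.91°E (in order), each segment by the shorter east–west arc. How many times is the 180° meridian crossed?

1

Leg 1: -157.10° → -76.37°, shortest Δλ = 80.73° (east) — does not cross 180°.
Leg 2: -76.37° → +154.81°, shortest Δλ = -128.82° (west) — crosses 180°.
Leg 3: +154.81° → +32.71°, shortest Δλ = -122.1° (west) — does not cross 180°.
Leg 4: +32.71° → +62.71°, shortest Δλ = 30.0° (east) — does not cross 180°.
Leg 5: +62.71° → +72.38°, shortest Δλ = 9.67° (east) — does not cross 180°.
Leg 6: +72.38° → +112.91°, shortest Δλ = 40.53° (east) — does not cross 180°.
Total crossings: 1.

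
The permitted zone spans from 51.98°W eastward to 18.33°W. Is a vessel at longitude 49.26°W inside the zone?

Yes

Band width going east from -51.98° to -18.33°: ((-18.33 − -51.98) mod 360) = 33.65°.
Offset of -49.26° east of the west edge: ((-49.26 − -51.98) mod 360) = 2.72°.
2.72° ≤ 33.65° ⇒ inside.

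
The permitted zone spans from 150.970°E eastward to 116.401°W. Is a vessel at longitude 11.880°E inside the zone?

No

Band width going east from +150.970° to -116.401°: ((-116.401 − 150.970) mod 360) = 92.629°.
Offset of +11.880° east of the west edge: ((11.880 − 150.970) mod 360) = 220.910°.
220.910° > 92.629° ⇒ outside.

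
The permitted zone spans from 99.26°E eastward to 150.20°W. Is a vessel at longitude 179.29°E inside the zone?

Yes

Band width going east from +99.26° to -150.20°: ((-150.20 − 99.26) mod 360) = 110.54°.
Offset of +179.29° east of the west edge: ((179.29 − 99.26) mod 360) = 80.03°.
80.03° ≤ 110.54° ⇒ inside.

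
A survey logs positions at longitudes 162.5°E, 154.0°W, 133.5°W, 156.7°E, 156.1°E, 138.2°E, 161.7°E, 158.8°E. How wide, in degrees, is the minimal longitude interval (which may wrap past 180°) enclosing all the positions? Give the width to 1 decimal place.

Sort the longitudes: -154.0°, -133.5°, +138.2°, +156.1°, +156.7°, +158.8°, +161.7°, +162.5°.
Eastward gaps between consecutive values (wrapping around): 20.5°, 271.7°, 17.9°, 0.6°, 2.1°, 2.9°, 0.8°, 43.5°.
Largest gap = 271.7° ⇒ minimal covering band is its complement: 360° − 271.7° = 88.3°.
Band runs from +138.2° eastward to -133.5°, crossing the antimeridian.

88.3°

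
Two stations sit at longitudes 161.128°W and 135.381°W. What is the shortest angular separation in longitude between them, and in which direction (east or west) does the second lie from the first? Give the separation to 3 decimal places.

Raw difference: -135.381 − -161.128 = 25.747°.
Normalise into (−180°, 180°]: 25.747° stays 25.747°.
Positive ⇒ the second point lies to the east; separation 25.747°.

25.747° east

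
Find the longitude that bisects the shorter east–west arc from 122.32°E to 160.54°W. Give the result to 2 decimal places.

Signed shortest Δλ from +122.32° to -160.54° is +77.14°.
Midpoint longitude = +122.32° + (+77.14°)/2 = +122.32° + 38.57° = +160.89°.
(The naïve average (+122.32 + -160.54)/2 = -19.11° is on the wrong side of the globe.)

160.89°E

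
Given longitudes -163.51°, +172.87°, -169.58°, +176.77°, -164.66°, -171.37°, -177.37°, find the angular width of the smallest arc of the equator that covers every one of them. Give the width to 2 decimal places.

Sort the longitudes: -177.37°, -171.37°, -169.58°, -164.66°, -163.51°, +172.87°, +176.77°.
Eastward gaps between consecutive values (wrapping around): 6.00°, 1.79°, 4.92°, 1.15°, 336.38°, 3.90°, 5.86°.
Largest gap = 336.38° ⇒ minimal covering band is its complement: 360° − 336.38° = 23.62°.
Band runs from +172.87° eastward to -163.51°, crossing the antimeridian.

23.62°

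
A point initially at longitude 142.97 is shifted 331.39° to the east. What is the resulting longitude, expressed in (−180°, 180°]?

Start at +142.97°; shift +331.39° → +474.36°.
+474.36° lies outside (−180°, 180°]; subtract 360° → +114.36°.

+114.36°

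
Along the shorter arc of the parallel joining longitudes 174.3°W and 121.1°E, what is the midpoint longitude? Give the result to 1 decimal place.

153.4°E

Signed shortest Δλ from -174.3° to +121.1° is -64.6°.
Midpoint longitude = -174.3° + (-64.6°)/2 = -174.3° − 32.3° = -206.6°.
Normalise into (−180°, 180°]: +153.4°.
(The naïve average (-174.3 + +121.1)/2 = -26.6° is on the wrong side of the globe.)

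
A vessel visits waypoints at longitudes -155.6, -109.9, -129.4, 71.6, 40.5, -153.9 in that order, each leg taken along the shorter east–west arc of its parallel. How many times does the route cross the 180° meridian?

Leg 1: -155.6° → -109.9°, shortest Δλ = 45.7° (east) — does not cross 180°.
Leg 2: -109.9° → -129.4°, shortest Δλ = -19.5° (west) — does not cross 180°.
Leg 3: -129.4° → +71.6°, shortest Δλ = -159.0° (west) — crosses 180°.
Leg 4: +71.6° → +40.5°, shortest Δλ = -31.1° (west) — does not cross 180°.
Leg 5: +40.5° → -153.9°, shortest Δλ = 165.6° (east) — crosses 180°.
Total crossings: 2.

2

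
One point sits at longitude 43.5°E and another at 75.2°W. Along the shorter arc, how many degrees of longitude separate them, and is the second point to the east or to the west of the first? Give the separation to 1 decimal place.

118.7° west

Raw difference: -75.2 − 43.5 = -118.7°.
Normalise into (−180°, 180°]: -118.7° stays -118.7°.
Negative ⇒ the second point lies to the west; separation 118.7°.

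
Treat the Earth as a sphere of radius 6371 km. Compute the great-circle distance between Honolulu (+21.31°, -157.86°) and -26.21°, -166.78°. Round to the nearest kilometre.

Δλ = -166.78 − -157.86 = -8.92°.
Δφ = -26.21 − 21.31 = -47.52°.
a = sin²(Δφ/2) + cos φ₁ · cos φ₂ · sin²(Δλ/2) = 0.167388.
c = 2·atan2(√a, √(1−a)) = 0.84300 rad → d = 6371·c ≈ 5370.77 km.

5371 km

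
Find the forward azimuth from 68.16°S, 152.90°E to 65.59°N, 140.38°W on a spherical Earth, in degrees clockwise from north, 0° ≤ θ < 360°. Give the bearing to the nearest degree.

38°

Δλ = -140.38 − 152.90 = -293.28°; wrapped into (−180°, 180°]: 66.72°.
θ = atan2( sin Δλ · cos φ₂ , cos φ₁ · sin φ₂ − sin φ₁ · cos φ₂ · cos Δλ )
  = atan2(0.37962, 0.49037) = 37.745° → normalised to [0°, 360°): 37.745°.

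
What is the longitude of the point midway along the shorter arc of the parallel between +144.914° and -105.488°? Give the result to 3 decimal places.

Signed shortest Δλ from +144.914° to -105.488° is +109.598°.
Midpoint longitude = +144.914° + (+109.598°)/2 = +144.914° + 54.799° = +199.713°.
Normalise into (−180°, 180°]: -160.287°.
(The naïve average (+144.914 + -105.488)/2 = 19.713° is on the wrong side of the globe.)

-160.287°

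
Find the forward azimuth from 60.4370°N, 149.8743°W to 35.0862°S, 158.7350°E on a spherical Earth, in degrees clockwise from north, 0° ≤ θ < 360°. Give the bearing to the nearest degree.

221°

Δλ = 158.7350 − -149.8743 = 308.6093°; wrapped into (−180°, 180°]: -51.3907°.
θ = atan2( sin Δλ · cos φ₂ , cos φ₁ · sin φ₂ − sin φ₁ · cos φ₂ · cos Δλ )
  = atan2(-0.63943, -0.72774) = -138.696° → normalised to [0°, 360°): 221.304°.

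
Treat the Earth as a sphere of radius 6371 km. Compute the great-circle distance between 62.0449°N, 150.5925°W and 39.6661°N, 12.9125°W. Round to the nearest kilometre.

Δλ = -12.9125 − -150.5925 = 137.6800°.
Δφ = 39.6661 − 62.0449 = -22.3788°.
a = sin²(Δφ/2) + cos φ₁ · cos φ₂ · sin²(Δλ/2) = 0.351492.
c = 2·atan2(√a, √(1−a)) = 1.26923 rad → d = 6371·c ≈ 8086.27 km.

8086 km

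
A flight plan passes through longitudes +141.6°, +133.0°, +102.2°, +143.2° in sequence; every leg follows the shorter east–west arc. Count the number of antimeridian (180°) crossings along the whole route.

Leg 1: +141.6° → +133.0°, shortest Δλ = -8.6° (west) — does not cross 180°.
Leg 2: +133.0° → +102.2°, shortest Δλ = -30.8° (west) — does not cross 180°.
Leg 3: +102.2° → +143.2°, shortest Δλ = 41.0° (east) — does not cross 180°.
Total crossings: 0.

0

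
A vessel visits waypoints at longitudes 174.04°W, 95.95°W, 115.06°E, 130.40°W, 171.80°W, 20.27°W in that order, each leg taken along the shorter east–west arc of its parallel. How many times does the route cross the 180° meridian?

2

Leg 1: -174.04° → -95.95°, shortest Δλ = 78.09° (east) — does not cross 180°.
Leg 2: -95.95° → +115.06°, shortest Δλ = -148.99° (west) — crosses 180°.
Leg 3: +115.06° → -130.40°, shortest Δλ = 114.54° (east) — crosses 180°.
Leg 4: -130.40° → -171.80°, shortest Δλ = -41.4° (west) — does not cross 180°.
Leg 5: -171.80° → -20.27°, shortest Δλ = 151.53° (east) — does not cross 180°.
Total crossings: 2.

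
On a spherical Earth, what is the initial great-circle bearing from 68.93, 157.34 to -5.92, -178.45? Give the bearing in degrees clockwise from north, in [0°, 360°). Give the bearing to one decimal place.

Δλ = -178.45 − 157.34 = -335.79°; wrapped into (−180°, 180°]: 24.21°.
θ = atan2( sin Δλ · cos φ₂ , cos φ₁ · sin φ₂ − sin φ₁ · cos φ₂ · cos Δλ )
  = atan2(0.40790, -0.88361) = 155.221° → normalised to [0°, 360°): 155.221°.

155.2°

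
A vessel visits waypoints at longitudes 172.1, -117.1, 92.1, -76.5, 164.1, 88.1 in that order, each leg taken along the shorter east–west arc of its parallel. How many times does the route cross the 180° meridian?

Leg 1: +172.1° → -117.1°, shortest Δλ = 70.8° (east) — crosses 180°.
Leg 2: -117.1° → +92.1°, shortest Δλ = -150.8° (west) — crosses 180°.
Leg 3: +92.1° → -76.5°, shortest Δλ = -168.6° (west) — does not cross 180°.
Leg 4: -76.5° → +164.1°, shortest Δλ = -119.4° (west) — crosses 180°.
Leg 5: +164.1° → +88.1°, shortest Δλ = -76.0° (west) — does not cross 180°.
Total crossings: 3.

3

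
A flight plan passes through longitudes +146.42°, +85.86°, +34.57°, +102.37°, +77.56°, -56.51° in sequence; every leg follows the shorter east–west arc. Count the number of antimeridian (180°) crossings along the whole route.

0

Leg 1: +146.42° → +85.86°, shortest Δλ = -60.56° (west) — does not cross 180°.
Leg 2: +85.86° → +34.57°, shortest Δλ = -51.29° (west) — does not cross 180°.
Leg 3: +34.57° → +102.37°, shortest Δλ = 67.8° (east) — does not cross 180°.
Leg 4: +102.37° → +77.56°, shortest Δλ = -24.81° (west) — does not cross 180°.
Leg 5: +77.56° → -56.51°, shortest Δλ = -134.07° (west) — does not cross 180°.
Total crossings: 0.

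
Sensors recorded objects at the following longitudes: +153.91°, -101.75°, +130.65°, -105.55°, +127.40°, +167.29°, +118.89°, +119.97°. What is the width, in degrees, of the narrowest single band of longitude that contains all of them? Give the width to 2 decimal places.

Sort the longitudes: -105.55°, -101.75°, +118.89°, +119.97°, +127.40°, +130.65°, +153.91°, +167.29°.
Eastward gaps between consecutive values (wrapping around): 3.80°, 220.64°, 1.08°, 7.43°, 3.25°, 23.26°, 13.38°, 87.16°.
Largest gap = 220.64° ⇒ minimal covering band is its complement: 360° − 220.64° = 139.36°.
Band runs from +118.89° eastward to -101.75°, crossing the antimeridian.

139.36°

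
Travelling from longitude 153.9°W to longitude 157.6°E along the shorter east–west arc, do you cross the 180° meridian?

Yes

Naïve |157.6 − -153.9| = 311.5° > 180°, so the shorter arc goes the other way round — across 180°.
Signed shortest Δλ = ((157.6 − -153.9 + 180) mod 360) − 180 = -48.5°.
Going west by 48.5° from -153.9° passes through 180° before reaching +157.6°.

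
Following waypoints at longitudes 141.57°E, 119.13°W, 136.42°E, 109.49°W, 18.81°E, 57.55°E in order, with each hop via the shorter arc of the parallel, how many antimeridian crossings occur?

Leg 1: +141.57° → -119.13°, shortest Δλ = 99.3° (east) — crosses 180°.
Leg 2: -119.13° → +136.42°, shortest Δλ = -104.45° (west) — crosses 180°.
Leg 3: +136.42° → -109.49°, shortest Δλ = 114.09° (east) — crosses 180°.
Leg 4: -109.49° → +18.81°, shortest Δλ = 128.3° (east) — does not cross 180°.
Leg 5: +18.81° → +57.55°, shortest Δλ = 38.74° (east) — does not cross 180°.
Total crossings: 3.

3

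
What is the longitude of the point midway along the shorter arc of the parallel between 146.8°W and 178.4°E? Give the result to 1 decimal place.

164.2°W

Signed shortest Δλ from -146.8° to +178.4° is -34.8°.
Midpoint longitude = -146.8° + (-34.8°)/2 = -146.8° − 17.4° = -164.2°.
(The naïve average (-146.8 + +178.4)/2 = 15.8° is on the wrong side of the globe.)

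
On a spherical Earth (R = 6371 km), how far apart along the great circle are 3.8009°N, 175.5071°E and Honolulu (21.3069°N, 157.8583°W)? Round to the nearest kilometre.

3473 km

Δλ = -157.8583 − 175.5071 = -333.3654°; wrapped into (−180°, 180°]: 26.6346°.
Δφ = 21.3069 − 3.8009 = 17.5060°.
a = sin²(Δφ/2) + cos φ₁ · cos φ₂ · sin²(Δλ/2) = 0.072480.
c = 2·atan2(√a, √(1−a)) = 0.54517 rad → d = 6371·c ≈ 3473.27 km.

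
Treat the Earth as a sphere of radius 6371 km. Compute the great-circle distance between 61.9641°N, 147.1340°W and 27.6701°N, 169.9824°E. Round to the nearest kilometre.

Δλ = 169.9824 − -147.1340 = 317.1164°; wrapped into (−180°, 180°]: -42.8836°.
Δφ = 27.6701 − 61.9641 = -34.2940°.
a = sin²(Δφ/2) + cos φ₁ · cos φ₂ · sin²(Δλ/2) = 0.142548.
c = 2·atan2(√a, √(1−a)) = 0.77431 rad → d = 6371·c ≈ 4933.13 km.

4933 km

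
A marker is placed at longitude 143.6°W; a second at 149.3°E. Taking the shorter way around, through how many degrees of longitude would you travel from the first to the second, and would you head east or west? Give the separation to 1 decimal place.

67.1° west

Raw difference: 149.3 − -143.6 = 292.9°.
Normalise into (−180°, 180°]: 292.9° − 360° = -67.1°.
Negative ⇒ the second point lies to the west; separation 67.1°.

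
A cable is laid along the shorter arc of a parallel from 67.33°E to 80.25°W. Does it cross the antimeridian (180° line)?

No

Signed shortest Δλ = ((-80.25 − 67.33 + 180) mod 360) − 180 = -147.58°.
Going west by 147.58° from +67.33° reaches -80.25° without touching 180°.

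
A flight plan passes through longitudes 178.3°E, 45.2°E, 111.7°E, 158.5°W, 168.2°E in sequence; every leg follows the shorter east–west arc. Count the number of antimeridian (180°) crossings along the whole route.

2

Leg 1: +178.3° → +45.2°, shortest Δλ = -133.1° (west) — does not cross 180°.
Leg 2: +45.2° → +111.7°, shortest Δλ = 66.5° (east) — does not cross 180°.
Leg 3: +111.7° → -158.5°, shortest Δλ = 89.8° (east) — crosses 180°.
Leg 4: -158.5° → +168.2°, shortest Δλ = -33.3° (west) — crosses 180°.
Total crossings: 2.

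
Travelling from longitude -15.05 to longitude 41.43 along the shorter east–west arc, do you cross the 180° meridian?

No

Signed shortest Δλ = ((41.43 − -15.05 + 180) mod 360) − 180 = 56.48°.
Going east by 56.48° from -15.05° reaches +41.43° without touching 180°.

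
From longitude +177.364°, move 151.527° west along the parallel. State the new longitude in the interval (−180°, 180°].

Start at +177.364°; shift −151.527° → +25.837°.
+25.837° already lies in (−180°, 180°].

+25.837°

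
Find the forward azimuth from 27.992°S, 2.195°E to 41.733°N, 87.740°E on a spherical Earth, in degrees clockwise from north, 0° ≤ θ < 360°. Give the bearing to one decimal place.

50.4°

Δλ = 87.740 − 2.195 = 85.545°.
θ = atan2( sin Δλ · cos φ₂ , cos φ₁ · sin φ₂ − sin φ₁ · cos φ₂ · cos Δλ )
  = atan2(0.74400, 0.61499) = 50.423° → normalised to [0°, 360°): 50.423°.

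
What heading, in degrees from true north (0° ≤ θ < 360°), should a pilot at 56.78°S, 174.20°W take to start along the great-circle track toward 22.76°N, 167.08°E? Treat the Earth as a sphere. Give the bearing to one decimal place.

Δλ = 167.08 − -174.20 = 341.28°; wrapped into (−180°, 180°]: -18.72°.
θ = atan2( sin Δλ · cos φ₂ , cos φ₁ · sin φ₂ − sin φ₁ · cos φ₂ · cos Δλ )
  = atan2(-0.29595, 0.94257) = -17.431° → normalised to [0°, 360°): 342.569°.

342.6°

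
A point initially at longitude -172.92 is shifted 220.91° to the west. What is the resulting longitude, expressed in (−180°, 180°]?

-33.83°

Start at -172.92°; shift −220.91° → -393.83°.
-393.83° lies outside (−180°, 180°]; add 360° → -33.83°.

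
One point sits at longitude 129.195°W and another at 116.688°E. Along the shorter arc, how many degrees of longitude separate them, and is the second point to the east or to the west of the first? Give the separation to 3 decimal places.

114.117° west

Raw difference: 116.688 − -129.195 = 245.883°.
Normalise into (−180°, 180°]: 245.883° − 360° = -114.117°.
Negative ⇒ the second point lies to the west; separation 114.117°.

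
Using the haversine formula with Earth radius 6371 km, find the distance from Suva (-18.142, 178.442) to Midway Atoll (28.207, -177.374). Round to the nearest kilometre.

5173 km

Δλ = -177.374 − 178.442 = -355.816°; wrapped into (−180°, 180°]: 4.184°.
Δφ = 28.207 − -18.142 = 46.349°.
a = sin²(Δφ/2) + cos φ₁ · cos φ₂ · sin²(Δλ/2) = 0.155984.
c = 2·atan2(√a, √(1−a)) = 0.81202 rad → d = 6371·c ≈ 5173.40 km.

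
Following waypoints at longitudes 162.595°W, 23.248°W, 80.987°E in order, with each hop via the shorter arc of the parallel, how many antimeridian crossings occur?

Leg 1: -162.595° → -23.248°, shortest Δλ = 139.347° (east) — does not cross 180°.
Leg 2: -23.248° → +80.987°, shortest Δλ = 104.235° (east) — does not cross 180°.
Total crossings: 0.

0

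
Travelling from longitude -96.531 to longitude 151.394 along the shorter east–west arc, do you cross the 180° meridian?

Yes

Naïve |151.394 − -96.531| = 247.925° > 180°, so the shorter arc goes the other way round — across 180°.
Signed shortest Δλ = ((151.394 − -96.531 + 180) mod 360) − 180 = -112.075°.
Going west by 112.075° from -96.531° passes through 180° before reaching +151.394°.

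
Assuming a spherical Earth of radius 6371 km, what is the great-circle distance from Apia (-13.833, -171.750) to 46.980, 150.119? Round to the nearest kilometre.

7755 km

Δλ = 150.119 − -171.750 = 321.869°; wrapped into (−180°, 180°]: -38.131°.
Δφ = 46.980 − -13.833 = 60.813°.
a = sin²(Δφ/2) + cos φ₁ · cos φ₂ · sin²(Δλ/2) = 0.326854.
c = 2·atan2(√a, √(1−a)) = 1.21718 rad → d = 6371·c ≈ 7754.66 km.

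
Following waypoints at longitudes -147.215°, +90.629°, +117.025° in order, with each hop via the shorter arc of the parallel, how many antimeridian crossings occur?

1

Leg 1: -147.215° → +90.629°, shortest Δλ = -122.156° (west) — crosses 180°.
Leg 2: +90.629° → +117.025°, shortest Δλ = 26.396° (east) — does not cross 180°.
Total crossings: 1.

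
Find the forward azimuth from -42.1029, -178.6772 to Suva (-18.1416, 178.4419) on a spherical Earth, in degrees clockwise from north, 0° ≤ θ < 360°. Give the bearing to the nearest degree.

Δλ = 178.4419 − -178.6772 = 357.1191°; wrapped into (−180°, 180°]: -2.8809°.
θ = atan2( sin Δλ · cos φ₂ , cos φ₁ · sin φ₂ − sin φ₁ · cos φ₂ · cos Δλ )
  = atan2(-0.04776, 0.40531) = -6.721° → normalised to [0°, 360°): 353.279°.

353°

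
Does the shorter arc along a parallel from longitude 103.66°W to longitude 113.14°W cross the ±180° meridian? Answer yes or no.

No

Signed shortest Δλ = ((-113.14 − -103.66 + 180) mod 360) − 180 = -9.48°.
Going west by 9.48° from -103.66° reaches -113.14° without touching 180°.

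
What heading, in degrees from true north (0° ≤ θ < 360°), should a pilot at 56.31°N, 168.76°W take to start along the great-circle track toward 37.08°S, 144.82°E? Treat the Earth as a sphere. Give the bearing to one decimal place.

Δλ = 144.82 − -168.76 = 313.58°; wrapped into (−180°, 180°]: -46.42°.
θ = atan2( sin Δλ · cos φ₂ , cos φ₁ · sin φ₂ − sin φ₁ · cos φ₂ · cos Δλ )
  = atan2(-0.57793, -0.79205) = -143.883° → normalised to [0°, 360°): 216.117°.

216.1°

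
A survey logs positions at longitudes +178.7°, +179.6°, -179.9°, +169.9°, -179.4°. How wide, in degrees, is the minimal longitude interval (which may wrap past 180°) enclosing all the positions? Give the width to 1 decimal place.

Sort the longitudes: -179.9°, -179.4°, +169.9°, +178.7°, +179.6°.
Eastward gaps between consecutive values (wrapping around): 0.5°, 349.3°, 8.8°, 0.9°, 0.5°.
Largest gap = 349.3° ⇒ minimal covering band is its complement: 360° − 349.3° = 10.7°.
Band runs from +169.9° eastward to -179.4°, crossing the antimeridian.

10.7°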